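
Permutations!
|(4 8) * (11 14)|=|(4 8)(11 14)|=2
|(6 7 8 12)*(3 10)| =|(3 10)(6 7 8 12)| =4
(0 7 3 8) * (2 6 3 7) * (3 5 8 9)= (0 2 6 5 8)(3 9)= [2, 1, 6, 9, 4, 8, 5, 7, 0, 3]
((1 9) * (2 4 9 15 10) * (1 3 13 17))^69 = ((1 15 10 2 4 9 3 13 17))^69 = (1 3 2)(4 15 13)(9 10 17)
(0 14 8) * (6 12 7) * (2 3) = [14, 1, 3, 2, 4, 5, 12, 6, 0, 9, 10, 11, 7, 13, 8] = (0 14 8)(2 3)(6 12 7)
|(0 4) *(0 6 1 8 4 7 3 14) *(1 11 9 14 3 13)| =10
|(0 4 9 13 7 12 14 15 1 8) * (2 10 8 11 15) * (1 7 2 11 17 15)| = |(0 4 9 13 2 10 8)(1 17 15 7 12 14 11)| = 7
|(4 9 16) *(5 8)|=|(4 9 16)(5 8)|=6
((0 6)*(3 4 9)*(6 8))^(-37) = (0 6 8)(3 9 4)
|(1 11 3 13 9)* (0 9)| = 6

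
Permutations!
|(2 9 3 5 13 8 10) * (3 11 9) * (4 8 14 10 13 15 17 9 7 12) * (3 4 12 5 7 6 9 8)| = 33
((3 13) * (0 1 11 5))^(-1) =(0 5 11 1)(3 13)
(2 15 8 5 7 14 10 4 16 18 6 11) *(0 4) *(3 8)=(0 4 16 18 6 11 2 15 3 8 5 7 14 10)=[4, 1, 15, 8, 16, 7, 11, 14, 5, 9, 0, 2, 12, 13, 10, 3, 18, 17, 6]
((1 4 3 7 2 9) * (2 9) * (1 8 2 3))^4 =(2 8 9 7 3)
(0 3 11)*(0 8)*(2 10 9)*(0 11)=(0 3)(2 10 9)(8 11)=[3, 1, 10, 0, 4, 5, 6, 7, 11, 2, 9, 8]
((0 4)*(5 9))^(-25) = ((0 4)(5 9))^(-25) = (0 4)(5 9)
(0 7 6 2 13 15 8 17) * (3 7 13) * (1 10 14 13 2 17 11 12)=[2, 10, 3, 7, 4, 5, 17, 6, 11, 9, 14, 12, 1, 15, 13, 8, 16, 0]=(0 2 3 7 6 17)(1 10 14 13 15 8 11 12)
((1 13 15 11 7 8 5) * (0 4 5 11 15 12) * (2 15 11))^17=(0 12 13 1 5 4)(2 11 8 15 7)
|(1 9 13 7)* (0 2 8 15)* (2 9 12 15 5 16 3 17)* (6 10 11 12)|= |(0 9 13 7 1 6 10 11 12 15)(2 8 5 16 3 17)|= 30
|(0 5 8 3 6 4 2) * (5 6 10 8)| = 12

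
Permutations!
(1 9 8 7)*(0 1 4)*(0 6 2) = (0 1 9 8 7 4 6 2) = [1, 9, 0, 3, 6, 5, 2, 4, 7, 8]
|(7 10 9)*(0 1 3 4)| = 12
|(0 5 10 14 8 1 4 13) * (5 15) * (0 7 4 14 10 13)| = 6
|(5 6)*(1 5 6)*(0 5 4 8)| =|(0 5 1 4 8)| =5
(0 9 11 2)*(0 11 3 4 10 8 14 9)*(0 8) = (0 8 14 9 3 4 10)(2 11) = [8, 1, 11, 4, 10, 5, 6, 7, 14, 3, 0, 2, 12, 13, 9]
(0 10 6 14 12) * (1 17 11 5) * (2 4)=[10, 17, 4, 3, 2, 1, 14, 7, 8, 9, 6, 5, 0, 13, 12, 15, 16, 11]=(0 10 6 14 12)(1 17 11 5)(2 4)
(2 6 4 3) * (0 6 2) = (0 6 4 3) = [6, 1, 2, 0, 3, 5, 4]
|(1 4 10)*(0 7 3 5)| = |(0 7 3 5)(1 4 10)| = 12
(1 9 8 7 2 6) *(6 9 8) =[0, 8, 9, 3, 4, 5, 1, 2, 7, 6] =(1 8 7 2 9 6)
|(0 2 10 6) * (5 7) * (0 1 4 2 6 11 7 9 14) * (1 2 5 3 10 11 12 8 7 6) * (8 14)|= 33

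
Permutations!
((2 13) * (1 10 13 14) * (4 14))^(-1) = ((1 10 13 2 4 14))^(-1) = (1 14 4 2 13 10)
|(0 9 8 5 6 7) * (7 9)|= |(0 7)(5 6 9 8)|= 4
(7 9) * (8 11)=(7 9)(8 11)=[0, 1, 2, 3, 4, 5, 6, 9, 11, 7, 10, 8]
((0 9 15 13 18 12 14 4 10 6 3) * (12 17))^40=(0 18 4)(3 13 14)(6 15 12)(9 17 10)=((0 9 15 13 18 17 12 14 4 10 6 3))^40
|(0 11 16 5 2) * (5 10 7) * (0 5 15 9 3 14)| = 18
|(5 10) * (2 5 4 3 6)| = 6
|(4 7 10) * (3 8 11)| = |(3 8 11)(4 7 10)| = 3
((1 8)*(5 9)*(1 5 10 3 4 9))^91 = ((1 8 5)(3 4 9 10))^91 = (1 8 5)(3 10 9 4)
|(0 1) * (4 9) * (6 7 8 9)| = |(0 1)(4 6 7 8 9)| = 10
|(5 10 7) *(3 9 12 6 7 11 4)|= |(3 9 12 6 7 5 10 11 4)|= 9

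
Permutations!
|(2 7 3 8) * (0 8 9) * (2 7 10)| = 10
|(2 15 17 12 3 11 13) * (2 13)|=6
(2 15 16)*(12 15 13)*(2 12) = (2 13)(12 15 16) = [0, 1, 13, 3, 4, 5, 6, 7, 8, 9, 10, 11, 15, 2, 14, 16, 12]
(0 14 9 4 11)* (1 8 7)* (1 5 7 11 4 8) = [14, 1, 2, 3, 4, 7, 6, 5, 11, 8, 10, 0, 12, 13, 9] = (0 14 9 8 11)(5 7)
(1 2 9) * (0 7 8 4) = (0 7 8 4)(1 2 9) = [7, 2, 9, 3, 0, 5, 6, 8, 4, 1]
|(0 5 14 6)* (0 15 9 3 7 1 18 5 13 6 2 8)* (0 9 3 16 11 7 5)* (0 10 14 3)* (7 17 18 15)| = |(0 13 6 7 1 15)(2 8 9 16 11 17 18 10 14)(3 5)| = 18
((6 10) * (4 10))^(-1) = (4 6 10)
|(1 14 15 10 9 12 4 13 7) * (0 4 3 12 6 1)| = |(0 4 13 7)(1 14 15 10 9 6)(3 12)| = 12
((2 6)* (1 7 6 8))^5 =(8)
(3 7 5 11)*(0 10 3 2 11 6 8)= (0 10 3 7 5 6 8)(2 11)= [10, 1, 11, 7, 4, 6, 8, 5, 0, 9, 3, 2]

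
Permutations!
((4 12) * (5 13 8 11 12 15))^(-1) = (4 12 11 8 13 5 15)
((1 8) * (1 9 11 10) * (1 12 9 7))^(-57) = (9 12 10 11)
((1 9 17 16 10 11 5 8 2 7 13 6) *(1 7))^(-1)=((1 9 17 16 10 11 5 8 2)(6 7 13))^(-1)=(1 2 8 5 11 10 16 17 9)(6 13 7)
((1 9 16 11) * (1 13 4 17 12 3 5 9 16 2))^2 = ((1 16 11 13 4 17 12 3 5 9 2))^2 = (1 11 4 12 5 2 16 13 17 3 9)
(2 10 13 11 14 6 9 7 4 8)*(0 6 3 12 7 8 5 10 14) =(0 6 9 8 2 14 3 12 7 4 5 10 13 11) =[6, 1, 14, 12, 5, 10, 9, 4, 2, 8, 13, 0, 7, 11, 3]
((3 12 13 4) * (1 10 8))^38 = ((1 10 8)(3 12 13 4))^38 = (1 8 10)(3 13)(4 12)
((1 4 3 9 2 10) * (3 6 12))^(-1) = ((1 4 6 12 3 9 2 10))^(-1) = (1 10 2 9 3 12 6 4)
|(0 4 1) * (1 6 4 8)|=6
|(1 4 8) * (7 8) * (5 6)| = 4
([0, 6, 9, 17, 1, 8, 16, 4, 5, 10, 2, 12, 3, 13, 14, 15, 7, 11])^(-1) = [0, 4, 10, 12, 7, 8, 1, 16, 5, 2, 9, 17, 11, 13, 14, 15, 6, 3]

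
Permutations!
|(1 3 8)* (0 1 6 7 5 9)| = |(0 1 3 8 6 7 5 9)| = 8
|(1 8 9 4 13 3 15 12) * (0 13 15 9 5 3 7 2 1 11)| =13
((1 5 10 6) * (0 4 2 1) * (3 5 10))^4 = ((0 4 2 1 10 6)(3 5))^4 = (0 10 2)(1 4 6)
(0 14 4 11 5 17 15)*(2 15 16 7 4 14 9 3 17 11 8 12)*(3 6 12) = (0 9 6 12 2 15)(3 17 16 7 4 8)(5 11) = [9, 1, 15, 17, 8, 11, 12, 4, 3, 6, 10, 5, 2, 13, 14, 0, 7, 16]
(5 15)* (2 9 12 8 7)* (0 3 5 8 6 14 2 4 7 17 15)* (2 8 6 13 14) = [3, 1, 9, 5, 7, 0, 2, 4, 17, 12, 10, 11, 13, 14, 8, 6, 16, 15] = (0 3 5)(2 9 12 13 14 8 17 15 6)(4 7)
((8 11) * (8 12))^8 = (8 12 11)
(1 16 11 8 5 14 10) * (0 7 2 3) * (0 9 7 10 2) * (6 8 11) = [10, 16, 3, 9, 4, 14, 8, 0, 5, 7, 1, 11, 12, 13, 2, 15, 6] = (0 10 1 16 6 8 5 14 2 3 9 7)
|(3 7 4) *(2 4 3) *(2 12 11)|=|(2 4 12 11)(3 7)|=4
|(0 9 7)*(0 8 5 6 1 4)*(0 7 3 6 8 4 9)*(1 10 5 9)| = 6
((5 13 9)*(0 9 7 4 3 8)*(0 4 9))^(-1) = ((3 8 4)(5 13 7 9))^(-1) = (3 4 8)(5 9 7 13)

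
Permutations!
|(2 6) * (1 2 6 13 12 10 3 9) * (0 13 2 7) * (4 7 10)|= 20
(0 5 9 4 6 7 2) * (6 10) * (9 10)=(0 5 10 6 7 2)(4 9)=[5, 1, 0, 3, 9, 10, 7, 2, 8, 4, 6]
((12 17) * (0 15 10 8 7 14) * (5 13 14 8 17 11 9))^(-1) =((0 15 10 17 12 11 9 5 13 14)(7 8))^(-1) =(0 14 13 5 9 11 12 17 10 15)(7 8)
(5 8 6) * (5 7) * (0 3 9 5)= (0 3 9 5 8 6 7)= [3, 1, 2, 9, 4, 8, 7, 0, 6, 5]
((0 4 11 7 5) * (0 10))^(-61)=(0 10 5 7 11 4)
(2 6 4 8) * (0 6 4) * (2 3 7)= [6, 1, 4, 7, 8, 5, 0, 2, 3]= (0 6)(2 4 8 3 7)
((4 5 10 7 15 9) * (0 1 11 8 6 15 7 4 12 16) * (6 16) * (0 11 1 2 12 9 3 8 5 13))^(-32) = (0 16 2 11 12 5 6 10 15 4 3 13 8)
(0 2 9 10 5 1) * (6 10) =(0 2 9 6 10 5 1) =[2, 0, 9, 3, 4, 1, 10, 7, 8, 6, 5]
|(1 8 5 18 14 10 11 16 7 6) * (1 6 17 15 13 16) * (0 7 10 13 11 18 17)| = 30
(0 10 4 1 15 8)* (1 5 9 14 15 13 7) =(0 10 4 5 9 14 15 8)(1 13 7) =[10, 13, 2, 3, 5, 9, 6, 1, 0, 14, 4, 11, 12, 7, 15, 8]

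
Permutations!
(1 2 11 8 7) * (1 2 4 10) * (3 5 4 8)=(1 8 7 2 11 3 5 4 10)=[0, 8, 11, 5, 10, 4, 6, 2, 7, 9, 1, 3]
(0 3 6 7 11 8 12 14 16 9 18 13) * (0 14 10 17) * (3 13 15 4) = [13, 1, 2, 6, 3, 5, 7, 11, 12, 18, 17, 8, 10, 14, 16, 4, 9, 0, 15] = (0 13 14 16 9 18 15 4 3 6 7 11 8 12 10 17)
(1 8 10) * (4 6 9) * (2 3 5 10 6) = (1 8 6 9 4 2 3 5 10) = [0, 8, 3, 5, 2, 10, 9, 7, 6, 4, 1]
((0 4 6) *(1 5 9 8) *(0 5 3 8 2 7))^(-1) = (0 7 2 9 5 6 4)(1 8 3)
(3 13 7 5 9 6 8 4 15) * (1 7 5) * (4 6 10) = (1 7)(3 13 5 9 10 4 15)(6 8) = [0, 7, 2, 13, 15, 9, 8, 1, 6, 10, 4, 11, 12, 5, 14, 3]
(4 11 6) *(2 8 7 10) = (2 8 7 10)(4 11 6) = [0, 1, 8, 3, 11, 5, 4, 10, 7, 9, 2, 6]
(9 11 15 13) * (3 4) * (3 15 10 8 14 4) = (4 15 13 9 11 10 8 14) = [0, 1, 2, 3, 15, 5, 6, 7, 14, 11, 8, 10, 12, 9, 4, 13]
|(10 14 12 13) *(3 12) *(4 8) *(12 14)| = |(3 14)(4 8)(10 12 13)| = 6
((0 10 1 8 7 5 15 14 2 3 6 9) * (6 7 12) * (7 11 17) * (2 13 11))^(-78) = ((0 10 1 8 12 6 9)(2 3)(5 15 14 13 11 17 7))^(-78) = (0 9 6 12 8 1 10)(5 7 17 11 13 14 15)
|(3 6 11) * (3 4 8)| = |(3 6 11 4 8)| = 5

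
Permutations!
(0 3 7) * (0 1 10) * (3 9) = (0 9 3 7 1 10) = [9, 10, 2, 7, 4, 5, 6, 1, 8, 3, 0]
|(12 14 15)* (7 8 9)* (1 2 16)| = 3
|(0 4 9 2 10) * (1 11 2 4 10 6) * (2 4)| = |(0 10)(1 11 4 9 2 6)| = 6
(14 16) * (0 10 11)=(0 10 11)(14 16)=[10, 1, 2, 3, 4, 5, 6, 7, 8, 9, 11, 0, 12, 13, 16, 15, 14]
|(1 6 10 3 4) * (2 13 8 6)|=|(1 2 13 8 6 10 3 4)|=8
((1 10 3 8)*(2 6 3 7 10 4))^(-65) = (1 4 2 6 3 8)(7 10)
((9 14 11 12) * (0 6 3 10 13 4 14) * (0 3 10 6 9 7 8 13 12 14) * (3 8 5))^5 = (3 5 7 12 10 6)(11 14)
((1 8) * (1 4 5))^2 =(1 4)(5 8)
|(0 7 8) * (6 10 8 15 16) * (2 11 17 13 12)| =|(0 7 15 16 6 10 8)(2 11 17 13 12)| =35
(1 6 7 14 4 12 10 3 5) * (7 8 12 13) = (1 6 8 12 10 3 5)(4 13 7 14) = [0, 6, 2, 5, 13, 1, 8, 14, 12, 9, 3, 11, 10, 7, 4]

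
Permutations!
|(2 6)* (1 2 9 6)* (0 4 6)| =4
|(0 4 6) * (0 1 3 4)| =4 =|(1 3 4 6)|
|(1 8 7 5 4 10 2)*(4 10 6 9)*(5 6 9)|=|(1 8 7 6 5 10 2)(4 9)|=14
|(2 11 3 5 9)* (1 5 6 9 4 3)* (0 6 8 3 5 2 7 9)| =|(0 6)(1 2 11)(3 8)(4 5)(7 9)| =6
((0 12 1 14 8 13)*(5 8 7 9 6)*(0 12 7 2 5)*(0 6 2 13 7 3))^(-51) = ((0 3)(1 14 13 12)(2 5 8 7 9))^(-51) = (0 3)(1 14 13 12)(2 9 7 8 5)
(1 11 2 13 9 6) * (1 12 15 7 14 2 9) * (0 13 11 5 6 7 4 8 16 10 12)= [13, 5, 11, 3, 8, 6, 0, 14, 16, 7, 12, 9, 15, 1, 2, 4, 10]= (0 13 1 5 6)(2 11 9 7 14)(4 8 16 10 12 15)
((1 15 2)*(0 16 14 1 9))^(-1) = (0 9 2 15 1 14 16) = ((0 16 14 1 15 2 9))^(-1)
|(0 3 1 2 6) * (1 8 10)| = |(0 3 8 10 1 2 6)| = 7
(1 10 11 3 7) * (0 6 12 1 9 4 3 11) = [6, 10, 2, 7, 3, 5, 12, 9, 8, 4, 0, 11, 1] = (0 6 12 1 10)(3 7 9 4)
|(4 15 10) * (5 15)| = |(4 5 15 10)| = 4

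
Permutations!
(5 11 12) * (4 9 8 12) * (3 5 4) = (3 5 11)(4 9 8 12) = [0, 1, 2, 5, 9, 11, 6, 7, 12, 8, 10, 3, 4]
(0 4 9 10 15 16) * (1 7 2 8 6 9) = [4, 7, 8, 3, 1, 5, 9, 2, 6, 10, 15, 11, 12, 13, 14, 16, 0] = (0 4 1 7 2 8 6 9 10 15 16)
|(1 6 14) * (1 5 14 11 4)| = 4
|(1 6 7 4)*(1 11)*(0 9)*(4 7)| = |(0 9)(1 6 4 11)| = 4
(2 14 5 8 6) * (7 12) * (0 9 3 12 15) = (0 9 3 12 7 15)(2 14 5 8 6) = [9, 1, 14, 12, 4, 8, 2, 15, 6, 3, 10, 11, 7, 13, 5, 0]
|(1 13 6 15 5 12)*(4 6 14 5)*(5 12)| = |(1 13 14 12)(4 6 15)| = 12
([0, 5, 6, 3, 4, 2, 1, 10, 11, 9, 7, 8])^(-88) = (11)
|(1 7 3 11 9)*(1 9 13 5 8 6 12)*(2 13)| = 10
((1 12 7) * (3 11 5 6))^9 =((1 12 7)(3 11 5 6))^9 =(12)(3 11 5 6)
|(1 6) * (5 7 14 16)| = 4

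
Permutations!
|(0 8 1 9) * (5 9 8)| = |(0 5 9)(1 8)| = 6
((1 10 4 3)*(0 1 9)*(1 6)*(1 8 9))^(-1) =(0 9 8 6)(1 3 4 10)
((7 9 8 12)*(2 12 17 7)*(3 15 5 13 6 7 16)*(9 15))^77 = ((2 12)(3 9 8 17 16)(5 13 6 7 15))^77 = (2 12)(3 8 16 9 17)(5 6 15 13 7)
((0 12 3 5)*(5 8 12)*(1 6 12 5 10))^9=((0 10 1 6 12 3 8 5))^9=(0 10 1 6 12 3 8 5)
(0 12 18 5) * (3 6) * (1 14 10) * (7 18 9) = (0 12 9 7 18 5)(1 14 10)(3 6) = [12, 14, 2, 6, 4, 0, 3, 18, 8, 7, 1, 11, 9, 13, 10, 15, 16, 17, 5]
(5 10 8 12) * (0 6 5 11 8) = (0 6 5 10)(8 12 11) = [6, 1, 2, 3, 4, 10, 5, 7, 12, 9, 0, 8, 11]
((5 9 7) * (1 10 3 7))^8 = (1 3 5)(7 9 10)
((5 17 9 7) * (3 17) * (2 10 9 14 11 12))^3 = (2 7 17 12 9 3 11 10 5 14)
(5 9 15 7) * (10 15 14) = (5 9 14 10 15 7) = [0, 1, 2, 3, 4, 9, 6, 5, 8, 14, 15, 11, 12, 13, 10, 7]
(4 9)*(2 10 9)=[0, 1, 10, 3, 2, 5, 6, 7, 8, 4, 9]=(2 10 9 4)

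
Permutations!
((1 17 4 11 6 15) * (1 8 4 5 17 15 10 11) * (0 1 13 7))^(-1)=((0 1 15 8 4 13 7)(5 17)(6 10 11))^(-1)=(0 7 13 4 8 15 1)(5 17)(6 11 10)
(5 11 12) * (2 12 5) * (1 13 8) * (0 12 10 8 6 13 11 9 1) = (0 12 2 10 8)(1 11 5 9)(6 13) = [12, 11, 10, 3, 4, 9, 13, 7, 0, 1, 8, 5, 2, 6]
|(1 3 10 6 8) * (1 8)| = |(1 3 10 6)| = 4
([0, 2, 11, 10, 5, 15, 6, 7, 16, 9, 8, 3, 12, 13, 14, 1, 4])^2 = [0, 11, 3, 8, 15, 1, 6, 7, 4, 9, 16, 10, 12, 13, 14, 2, 5]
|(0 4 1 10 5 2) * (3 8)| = |(0 4 1 10 5 2)(3 8)| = 6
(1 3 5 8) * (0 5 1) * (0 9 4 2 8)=(0 5)(1 3)(2 8 9 4)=[5, 3, 8, 1, 2, 0, 6, 7, 9, 4]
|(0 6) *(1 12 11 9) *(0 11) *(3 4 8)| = 6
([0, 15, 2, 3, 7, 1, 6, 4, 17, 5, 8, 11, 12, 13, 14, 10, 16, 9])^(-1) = [0, 5, 2, 3, 7, 9, 6, 4, 10, 17, 15, 11, 12, 13, 14, 1, 16, 8]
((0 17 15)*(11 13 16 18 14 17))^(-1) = (0 15 17 14 18 16 13 11)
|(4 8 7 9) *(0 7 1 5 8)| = 12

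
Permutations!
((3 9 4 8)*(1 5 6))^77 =(1 6 5)(3 9 4 8)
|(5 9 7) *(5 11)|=|(5 9 7 11)|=4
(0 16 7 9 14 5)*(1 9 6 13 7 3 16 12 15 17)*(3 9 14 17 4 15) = [12, 14, 2, 16, 15, 0, 13, 6, 8, 17, 10, 11, 3, 7, 5, 4, 9, 1] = (0 12 3 16 9 17 1 14 5)(4 15)(6 13 7)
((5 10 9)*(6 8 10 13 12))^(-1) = (5 9 10 8 6 12 13)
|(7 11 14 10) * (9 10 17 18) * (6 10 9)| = 7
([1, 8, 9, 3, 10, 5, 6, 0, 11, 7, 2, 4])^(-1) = (0 7 9 2 10 4 11 8 1)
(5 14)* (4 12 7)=[0, 1, 2, 3, 12, 14, 6, 4, 8, 9, 10, 11, 7, 13, 5]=(4 12 7)(5 14)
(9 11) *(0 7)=[7, 1, 2, 3, 4, 5, 6, 0, 8, 11, 10, 9]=(0 7)(9 11)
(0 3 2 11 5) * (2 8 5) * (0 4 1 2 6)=(0 3 8 5 4 1 2 11 6)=[3, 2, 11, 8, 1, 4, 0, 7, 5, 9, 10, 6]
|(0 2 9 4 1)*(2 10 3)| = 7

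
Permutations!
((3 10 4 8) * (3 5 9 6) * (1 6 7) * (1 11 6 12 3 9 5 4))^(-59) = ((1 12 3 10)(4 8)(6 9 7 11))^(-59) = (1 12 3 10)(4 8)(6 9 7 11)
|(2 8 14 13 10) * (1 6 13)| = |(1 6 13 10 2 8 14)| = 7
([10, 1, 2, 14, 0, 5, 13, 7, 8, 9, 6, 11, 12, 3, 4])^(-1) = (0 4 14 3 13 6 10)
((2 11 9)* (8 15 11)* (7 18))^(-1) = ((2 8 15 11 9)(7 18))^(-1) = (2 9 11 15 8)(7 18)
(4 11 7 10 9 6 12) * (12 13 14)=[0, 1, 2, 3, 11, 5, 13, 10, 8, 6, 9, 7, 4, 14, 12]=(4 11 7 10 9 6 13 14 12)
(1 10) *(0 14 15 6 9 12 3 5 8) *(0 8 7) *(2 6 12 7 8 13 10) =(0 14 15 12 3 5 8 13 10 1 2 6 9 7) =[14, 2, 6, 5, 4, 8, 9, 0, 13, 7, 1, 11, 3, 10, 15, 12]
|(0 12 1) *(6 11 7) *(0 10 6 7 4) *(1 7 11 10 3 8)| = |(0 12 7 11 4)(1 3 8)(6 10)| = 30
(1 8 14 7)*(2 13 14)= (1 8 2 13 14 7)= [0, 8, 13, 3, 4, 5, 6, 1, 2, 9, 10, 11, 12, 14, 7]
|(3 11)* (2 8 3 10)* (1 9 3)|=|(1 9 3 11 10 2 8)|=7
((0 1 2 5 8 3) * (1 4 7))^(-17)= (0 3 8 5 2 1 7 4)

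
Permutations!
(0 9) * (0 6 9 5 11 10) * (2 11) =[5, 1, 11, 3, 4, 2, 9, 7, 8, 6, 0, 10] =(0 5 2 11 10)(6 9)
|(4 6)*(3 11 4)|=4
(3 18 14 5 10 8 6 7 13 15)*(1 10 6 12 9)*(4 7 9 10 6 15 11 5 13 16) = (1 6 9)(3 18 14 13 11 5 15)(4 7 16)(8 12 10) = [0, 6, 2, 18, 7, 15, 9, 16, 12, 1, 8, 5, 10, 11, 13, 3, 4, 17, 14]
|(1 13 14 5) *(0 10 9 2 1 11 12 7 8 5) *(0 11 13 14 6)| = |(0 10 9 2 1 14 11 12 7 8 5 13 6)| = 13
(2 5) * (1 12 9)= (1 12 9)(2 5)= [0, 12, 5, 3, 4, 2, 6, 7, 8, 1, 10, 11, 9]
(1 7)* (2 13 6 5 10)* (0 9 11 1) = [9, 7, 13, 3, 4, 10, 5, 0, 8, 11, 2, 1, 12, 6] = (0 9 11 1 7)(2 13 6 5 10)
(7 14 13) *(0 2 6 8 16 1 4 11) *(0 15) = (0 2 6 8 16 1 4 11 15)(7 14 13) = [2, 4, 6, 3, 11, 5, 8, 14, 16, 9, 10, 15, 12, 7, 13, 0, 1]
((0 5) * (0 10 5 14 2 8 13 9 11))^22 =(0 14 2 8 13 9 11)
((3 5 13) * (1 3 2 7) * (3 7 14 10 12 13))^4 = (2 13 12 10 14)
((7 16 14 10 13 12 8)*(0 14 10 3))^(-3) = (7 13)(8 10)(12 16)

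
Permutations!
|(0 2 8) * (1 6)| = 6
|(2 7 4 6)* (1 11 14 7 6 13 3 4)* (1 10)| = 30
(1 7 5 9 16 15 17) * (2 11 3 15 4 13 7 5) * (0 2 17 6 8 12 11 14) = (0 2 14)(1 5 9 16 4 13 7 17)(3 15 6 8 12 11) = [2, 5, 14, 15, 13, 9, 8, 17, 12, 16, 10, 3, 11, 7, 0, 6, 4, 1]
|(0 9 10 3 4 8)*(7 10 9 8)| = 4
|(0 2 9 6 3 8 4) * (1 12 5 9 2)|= |(0 1 12 5 9 6 3 8 4)|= 9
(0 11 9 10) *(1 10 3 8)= (0 11 9 3 8 1 10)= [11, 10, 2, 8, 4, 5, 6, 7, 1, 3, 0, 9]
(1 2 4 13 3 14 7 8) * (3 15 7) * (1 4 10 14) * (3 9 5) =(1 2 10 14 9 5 3)(4 13 15 7 8) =[0, 2, 10, 1, 13, 3, 6, 8, 4, 5, 14, 11, 12, 15, 9, 7]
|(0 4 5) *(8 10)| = |(0 4 5)(8 10)| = 6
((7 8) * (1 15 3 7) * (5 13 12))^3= (1 7 15 8 3)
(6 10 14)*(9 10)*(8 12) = (6 9 10 14)(8 12) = [0, 1, 2, 3, 4, 5, 9, 7, 12, 10, 14, 11, 8, 13, 6]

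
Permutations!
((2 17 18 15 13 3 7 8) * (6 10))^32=(18)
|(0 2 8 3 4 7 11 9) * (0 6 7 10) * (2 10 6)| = |(0 10)(2 8 3 4 6 7 11 9)| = 8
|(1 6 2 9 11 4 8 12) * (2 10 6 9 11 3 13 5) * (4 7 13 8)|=|(1 9 3 8 12)(2 11 7 13 5)(6 10)|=10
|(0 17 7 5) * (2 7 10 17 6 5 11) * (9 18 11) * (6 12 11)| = |(0 12 11 2 7 9 18 6 5)(10 17)| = 18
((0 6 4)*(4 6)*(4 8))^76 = ((0 8 4))^76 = (0 8 4)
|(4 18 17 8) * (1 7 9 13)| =|(1 7 9 13)(4 18 17 8)| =4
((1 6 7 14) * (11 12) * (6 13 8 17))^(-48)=(1 13 8 17 6 7 14)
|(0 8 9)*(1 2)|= 6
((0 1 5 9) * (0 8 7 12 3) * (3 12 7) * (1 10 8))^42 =(12)(0 8)(3 10)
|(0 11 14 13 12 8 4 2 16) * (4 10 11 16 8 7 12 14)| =10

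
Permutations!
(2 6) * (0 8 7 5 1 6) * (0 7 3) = (0 8 3)(1 6 2 7 5) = [8, 6, 7, 0, 4, 1, 2, 5, 3]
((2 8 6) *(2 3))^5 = (2 8 6 3)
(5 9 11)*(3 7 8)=[0, 1, 2, 7, 4, 9, 6, 8, 3, 11, 10, 5]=(3 7 8)(5 9 11)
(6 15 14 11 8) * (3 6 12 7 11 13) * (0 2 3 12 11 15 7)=(0 2 3 6 7 15 14 13 12)(8 11)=[2, 1, 3, 6, 4, 5, 7, 15, 11, 9, 10, 8, 0, 12, 13, 14]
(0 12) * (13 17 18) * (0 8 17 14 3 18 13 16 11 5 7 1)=(0 12 8 17 13 14 3 18 16 11 5 7 1)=[12, 0, 2, 18, 4, 7, 6, 1, 17, 9, 10, 5, 8, 14, 3, 15, 11, 13, 16]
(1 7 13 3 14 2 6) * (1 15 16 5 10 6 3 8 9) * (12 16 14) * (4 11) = (1 7 13 8 9)(2 3 12 16 5 10 6 15 14)(4 11) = [0, 7, 3, 12, 11, 10, 15, 13, 9, 1, 6, 4, 16, 8, 2, 14, 5]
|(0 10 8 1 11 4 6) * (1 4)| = |(0 10 8 4 6)(1 11)| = 10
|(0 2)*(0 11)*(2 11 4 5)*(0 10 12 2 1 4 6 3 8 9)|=9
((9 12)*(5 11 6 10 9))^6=(12)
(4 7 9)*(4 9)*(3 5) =[0, 1, 2, 5, 7, 3, 6, 4, 8, 9] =(9)(3 5)(4 7)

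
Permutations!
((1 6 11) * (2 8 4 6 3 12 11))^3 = ((1 3 12 11)(2 8 4 6))^3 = (1 11 12 3)(2 6 4 8)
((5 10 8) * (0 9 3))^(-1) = (0 3 9)(5 8 10)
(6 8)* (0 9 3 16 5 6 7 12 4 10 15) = (0 9 3 16 5 6 8 7 12 4 10 15) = [9, 1, 2, 16, 10, 6, 8, 12, 7, 3, 15, 11, 4, 13, 14, 0, 5]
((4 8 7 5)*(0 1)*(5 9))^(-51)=((0 1)(4 8 7 9 5))^(-51)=(0 1)(4 5 9 7 8)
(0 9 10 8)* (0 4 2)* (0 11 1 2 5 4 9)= (1 2 11)(4 5)(8 9 10)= [0, 2, 11, 3, 5, 4, 6, 7, 9, 10, 8, 1]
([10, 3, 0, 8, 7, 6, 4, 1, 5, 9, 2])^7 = (0 10 2)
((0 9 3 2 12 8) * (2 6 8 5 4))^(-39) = (0 9 3 6 8)(2 12 5 4)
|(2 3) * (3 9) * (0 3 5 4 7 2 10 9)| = |(0 3 10 9 5 4 7 2)| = 8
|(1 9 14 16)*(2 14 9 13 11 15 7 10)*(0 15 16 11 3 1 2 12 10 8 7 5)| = |(0 15 5)(1 13 3)(2 14 11 16)(7 8)(10 12)| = 12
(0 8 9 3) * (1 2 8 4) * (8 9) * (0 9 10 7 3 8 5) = (0 4 1 2 10 7 3 9 8 5) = [4, 2, 10, 9, 1, 0, 6, 3, 5, 8, 7]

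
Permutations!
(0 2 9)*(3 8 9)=(0 2 3 8 9)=[2, 1, 3, 8, 4, 5, 6, 7, 9, 0]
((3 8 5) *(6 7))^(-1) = (3 5 8)(6 7)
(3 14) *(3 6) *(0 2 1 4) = [2, 4, 1, 14, 0, 5, 3, 7, 8, 9, 10, 11, 12, 13, 6] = (0 2 1 4)(3 14 6)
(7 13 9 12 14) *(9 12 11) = (7 13 12 14)(9 11) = [0, 1, 2, 3, 4, 5, 6, 13, 8, 11, 10, 9, 14, 12, 7]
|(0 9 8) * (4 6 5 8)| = |(0 9 4 6 5 8)| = 6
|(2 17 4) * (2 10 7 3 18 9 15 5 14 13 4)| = 10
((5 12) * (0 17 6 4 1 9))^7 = ((0 17 6 4 1 9)(5 12))^7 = (0 17 6 4 1 9)(5 12)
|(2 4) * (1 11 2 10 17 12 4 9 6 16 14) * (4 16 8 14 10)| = 28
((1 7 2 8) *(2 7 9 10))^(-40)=(10)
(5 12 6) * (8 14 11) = (5 12 6)(8 14 11) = [0, 1, 2, 3, 4, 12, 5, 7, 14, 9, 10, 8, 6, 13, 11]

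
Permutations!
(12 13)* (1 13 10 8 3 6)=[0, 13, 2, 6, 4, 5, 1, 7, 3, 9, 8, 11, 10, 12]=(1 13 12 10 8 3 6)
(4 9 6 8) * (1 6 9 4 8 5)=[0, 6, 2, 3, 4, 1, 5, 7, 8, 9]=(9)(1 6 5)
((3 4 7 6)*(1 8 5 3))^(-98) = (8)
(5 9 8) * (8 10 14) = [0, 1, 2, 3, 4, 9, 6, 7, 5, 10, 14, 11, 12, 13, 8] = (5 9 10 14 8)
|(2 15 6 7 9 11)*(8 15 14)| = |(2 14 8 15 6 7 9 11)| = 8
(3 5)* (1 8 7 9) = [0, 8, 2, 5, 4, 3, 6, 9, 7, 1] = (1 8 7 9)(3 5)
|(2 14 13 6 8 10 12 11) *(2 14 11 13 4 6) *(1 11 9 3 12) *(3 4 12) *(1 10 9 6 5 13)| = 28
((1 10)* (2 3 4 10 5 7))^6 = (1 10 4 3 2 7 5)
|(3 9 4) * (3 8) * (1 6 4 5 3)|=|(1 6 4 8)(3 9 5)|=12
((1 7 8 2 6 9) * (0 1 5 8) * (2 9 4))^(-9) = ((0 1 7)(2 6 4)(5 8 9))^(-9) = (9)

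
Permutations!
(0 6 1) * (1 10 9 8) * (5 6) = [5, 0, 2, 3, 4, 6, 10, 7, 1, 8, 9] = (0 5 6 10 9 8 1)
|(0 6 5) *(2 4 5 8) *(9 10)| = |(0 6 8 2 4 5)(9 10)| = 6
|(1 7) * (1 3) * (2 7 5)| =|(1 5 2 7 3)| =5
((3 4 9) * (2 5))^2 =(3 9 4)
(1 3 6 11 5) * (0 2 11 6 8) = [2, 3, 11, 8, 4, 1, 6, 7, 0, 9, 10, 5] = (0 2 11 5 1 3 8)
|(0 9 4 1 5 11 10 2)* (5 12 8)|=|(0 9 4 1 12 8 5 11 10 2)|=10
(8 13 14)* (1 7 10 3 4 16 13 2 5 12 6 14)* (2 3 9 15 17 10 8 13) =(1 7 8 3 4 16 2 5 12 6 14 13)(9 15 17 10) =[0, 7, 5, 4, 16, 12, 14, 8, 3, 15, 9, 11, 6, 1, 13, 17, 2, 10]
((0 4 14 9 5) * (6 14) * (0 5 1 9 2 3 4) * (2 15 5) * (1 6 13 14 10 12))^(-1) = ((1 9 6 10 12)(2 3 4 13 14 15 5))^(-1) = (1 12 10 6 9)(2 5 15 14 13 4 3)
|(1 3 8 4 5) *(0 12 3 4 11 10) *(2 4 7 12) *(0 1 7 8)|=|(0 2 4 5 7 12 3)(1 8 11 10)|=28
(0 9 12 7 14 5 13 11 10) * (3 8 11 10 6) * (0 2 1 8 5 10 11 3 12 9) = (1 8 3 5 13 11 6 12 7 14 10 2) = [0, 8, 1, 5, 4, 13, 12, 14, 3, 9, 2, 6, 7, 11, 10]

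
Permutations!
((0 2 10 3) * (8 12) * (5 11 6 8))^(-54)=((0 2 10 3)(5 11 6 8 12))^(-54)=(0 10)(2 3)(5 11 6 8 12)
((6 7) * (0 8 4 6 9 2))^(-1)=((0 8 4 6 7 9 2))^(-1)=(0 2 9 7 6 4 8)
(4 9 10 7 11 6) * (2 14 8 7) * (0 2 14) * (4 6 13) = (0 2)(4 9 10 14 8 7 11 13) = [2, 1, 0, 3, 9, 5, 6, 11, 7, 10, 14, 13, 12, 4, 8]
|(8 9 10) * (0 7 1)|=3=|(0 7 1)(8 9 10)|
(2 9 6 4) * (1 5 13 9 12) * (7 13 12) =(1 5 12)(2 7 13 9 6 4) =[0, 5, 7, 3, 2, 12, 4, 13, 8, 6, 10, 11, 1, 9]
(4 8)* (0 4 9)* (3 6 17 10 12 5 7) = (0 4 8 9)(3 6 17 10 12 5 7) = [4, 1, 2, 6, 8, 7, 17, 3, 9, 0, 12, 11, 5, 13, 14, 15, 16, 10]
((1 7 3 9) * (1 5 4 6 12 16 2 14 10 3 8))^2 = (1 8 7)(2 10 9 4 12)(3 5 6 16 14)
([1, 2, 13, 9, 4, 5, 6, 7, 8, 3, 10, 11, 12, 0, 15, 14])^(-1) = [13, 0, 1, 9, 4, 5, 6, 7, 8, 3, 10, 11, 12, 2, 15, 14]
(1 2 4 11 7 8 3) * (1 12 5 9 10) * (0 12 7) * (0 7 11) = [12, 2, 4, 11, 0, 9, 6, 8, 3, 10, 1, 7, 5] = (0 12 5 9 10 1 2 4)(3 11 7 8)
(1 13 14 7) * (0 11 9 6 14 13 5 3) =(0 11 9 6 14 7 1 5 3) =[11, 5, 2, 0, 4, 3, 14, 1, 8, 6, 10, 9, 12, 13, 7]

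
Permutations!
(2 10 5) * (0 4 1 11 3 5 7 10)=(0 4 1 11 3 5 2)(7 10)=[4, 11, 0, 5, 1, 2, 6, 10, 8, 9, 7, 3]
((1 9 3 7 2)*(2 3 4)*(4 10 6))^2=((1 9 10 6 4 2)(3 7))^2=(1 10 4)(2 9 6)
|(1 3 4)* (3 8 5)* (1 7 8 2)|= 10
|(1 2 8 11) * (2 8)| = 3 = |(1 8 11)|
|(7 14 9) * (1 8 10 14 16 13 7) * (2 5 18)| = |(1 8 10 14 9)(2 5 18)(7 16 13)| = 15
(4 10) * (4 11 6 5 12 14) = [0, 1, 2, 3, 10, 12, 5, 7, 8, 9, 11, 6, 14, 13, 4] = (4 10 11 6 5 12 14)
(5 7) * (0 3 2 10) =(0 3 2 10)(5 7) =[3, 1, 10, 2, 4, 7, 6, 5, 8, 9, 0]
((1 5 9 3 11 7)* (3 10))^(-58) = ((1 5 9 10 3 11 7))^(-58) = (1 11 10 5 7 3 9)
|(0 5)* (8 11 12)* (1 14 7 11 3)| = 14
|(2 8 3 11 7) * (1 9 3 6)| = 8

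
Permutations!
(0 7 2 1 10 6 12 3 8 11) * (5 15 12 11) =(0 7 2 1 10 6 11)(3 8 5 15 12) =[7, 10, 1, 8, 4, 15, 11, 2, 5, 9, 6, 0, 3, 13, 14, 12]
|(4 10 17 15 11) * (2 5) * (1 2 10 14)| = 9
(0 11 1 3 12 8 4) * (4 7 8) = [11, 3, 2, 12, 0, 5, 6, 8, 7, 9, 10, 1, 4] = (0 11 1 3 12 4)(7 8)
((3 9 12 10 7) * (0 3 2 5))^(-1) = (0 5 2 7 10 12 9 3)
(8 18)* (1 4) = (1 4)(8 18) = [0, 4, 2, 3, 1, 5, 6, 7, 18, 9, 10, 11, 12, 13, 14, 15, 16, 17, 8]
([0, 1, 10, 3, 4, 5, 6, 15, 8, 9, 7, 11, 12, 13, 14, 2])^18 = (2 7)(10 15)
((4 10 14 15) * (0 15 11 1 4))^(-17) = ((0 15)(1 4 10 14 11))^(-17) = (0 15)(1 14 4 11 10)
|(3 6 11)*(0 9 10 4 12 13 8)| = |(0 9 10 4 12 13 8)(3 6 11)| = 21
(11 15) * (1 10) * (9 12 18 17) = (1 10)(9 12 18 17)(11 15) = [0, 10, 2, 3, 4, 5, 6, 7, 8, 12, 1, 15, 18, 13, 14, 11, 16, 9, 17]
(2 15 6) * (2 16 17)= (2 15 6 16 17)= [0, 1, 15, 3, 4, 5, 16, 7, 8, 9, 10, 11, 12, 13, 14, 6, 17, 2]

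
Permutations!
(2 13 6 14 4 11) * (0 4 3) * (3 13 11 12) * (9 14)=(0 4 12 3)(2 11)(6 9 14 13)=[4, 1, 11, 0, 12, 5, 9, 7, 8, 14, 10, 2, 3, 6, 13]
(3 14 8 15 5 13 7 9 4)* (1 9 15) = [0, 9, 2, 14, 3, 13, 6, 15, 1, 4, 10, 11, 12, 7, 8, 5] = (1 9 4 3 14 8)(5 13 7 15)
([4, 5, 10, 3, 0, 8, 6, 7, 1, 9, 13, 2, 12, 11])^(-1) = [4, 8, 11, 3, 0, 1, 6, 7, 5, 9, 2, 13, 12, 10]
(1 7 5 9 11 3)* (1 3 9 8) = (1 7 5 8)(9 11) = [0, 7, 2, 3, 4, 8, 6, 5, 1, 11, 10, 9]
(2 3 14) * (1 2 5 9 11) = (1 2 3 14 5 9 11) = [0, 2, 3, 14, 4, 9, 6, 7, 8, 11, 10, 1, 12, 13, 5]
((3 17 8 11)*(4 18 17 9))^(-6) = ((3 9 4 18 17 8 11))^(-6) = (3 9 4 18 17 8 11)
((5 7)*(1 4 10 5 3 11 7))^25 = ((1 4 10 5)(3 11 7))^25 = (1 4 10 5)(3 11 7)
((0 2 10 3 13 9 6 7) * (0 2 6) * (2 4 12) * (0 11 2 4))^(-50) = (0 6 7)(2 9 3)(10 11 13)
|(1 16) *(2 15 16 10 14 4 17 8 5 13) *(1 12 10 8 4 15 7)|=|(1 8 5 13 2 7)(4 17)(10 14 15 16 12)|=30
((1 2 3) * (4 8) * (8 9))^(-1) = (1 3 2)(4 8 9)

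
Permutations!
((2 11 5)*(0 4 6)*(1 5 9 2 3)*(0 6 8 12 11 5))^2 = (0 8 11 2 3)(1 4 12 9 5)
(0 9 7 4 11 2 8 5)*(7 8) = [9, 1, 7, 3, 11, 0, 6, 4, 5, 8, 10, 2] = (0 9 8 5)(2 7 4 11)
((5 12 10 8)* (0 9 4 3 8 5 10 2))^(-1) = (0 2 12 5 10 8 3 4 9)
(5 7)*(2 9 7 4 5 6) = (2 9 7 6)(4 5) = [0, 1, 9, 3, 5, 4, 2, 6, 8, 7]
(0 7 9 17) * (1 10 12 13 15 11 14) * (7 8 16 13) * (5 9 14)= (0 8 16 13 15 11 5 9 17)(1 10 12 7 14)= [8, 10, 2, 3, 4, 9, 6, 14, 16, 17, 12, 5, 7, 15, 1, 11, 13, 0]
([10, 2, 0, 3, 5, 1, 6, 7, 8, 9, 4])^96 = [0, 1, 2, 3, 4, 5, 6, 7, 8, 9, 10]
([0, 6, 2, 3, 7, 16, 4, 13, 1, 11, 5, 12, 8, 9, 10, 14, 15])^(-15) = (16)(1 7 11)(4 9 8)(6 13 12)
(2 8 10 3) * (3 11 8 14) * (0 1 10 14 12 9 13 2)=[1, 10, 12, 0, 4, 5, 6, 7, 14, 13, 11, 8, 9, 2, 3]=(0 1 10 11 8 14 3)(2 12 9 13)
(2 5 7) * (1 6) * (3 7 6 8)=(1 8 3 7 2 5 6)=[0, 8, 5, 7, 4, 6, 1, 2, 3]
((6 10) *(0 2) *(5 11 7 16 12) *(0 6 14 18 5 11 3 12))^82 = (0 7 12 5 14 6)(2 16 11 3 18 10)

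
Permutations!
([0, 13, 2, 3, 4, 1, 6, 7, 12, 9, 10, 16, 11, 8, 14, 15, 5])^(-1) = [0, 5, 2, 3, 4, 16, 6, 7, 13, 9, 10, 12, 8, 1, 14, 15, 11]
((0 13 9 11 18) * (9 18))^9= (18)(9 11)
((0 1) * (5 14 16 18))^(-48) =(18)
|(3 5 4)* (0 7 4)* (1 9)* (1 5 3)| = 6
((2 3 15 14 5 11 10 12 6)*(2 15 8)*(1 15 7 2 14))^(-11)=((1 15)(2 3 8 14 5 11 10 12 6 7))^(-11)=(1 15)(2 7 6 12 10 11 5 14 8 3)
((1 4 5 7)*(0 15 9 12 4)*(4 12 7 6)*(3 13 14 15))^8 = (15)(4 6 5)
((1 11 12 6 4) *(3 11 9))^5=(1 6 11 9 4 12 3)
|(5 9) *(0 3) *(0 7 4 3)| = |(3 7 4)(5 9)| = 6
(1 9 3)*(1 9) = (3 9) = [0, 1, 2, 9, 4, 5, 6, 7, 8, 3]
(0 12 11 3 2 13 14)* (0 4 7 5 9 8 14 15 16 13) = (0 12 11 3 2)(4 7 5 9 8 14)(13 15 16) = [12, 1, 0, 2, 7, 9, 6, 5, 14, 8, 10, 3, 11, 15, 4, 16, 13]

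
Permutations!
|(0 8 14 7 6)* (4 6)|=6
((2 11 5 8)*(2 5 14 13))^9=((2 11 14 13)(5 8))^9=(2 11 14 13)(5 8)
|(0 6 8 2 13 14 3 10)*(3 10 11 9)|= |(0 6 8 2 13 14 10)(3 11 9)|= 21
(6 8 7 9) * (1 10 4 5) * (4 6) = (1 10 6 8 7 9 4 5) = [0, 10, 2, 3, 5, 1, 8, 9, 7, 4, 6]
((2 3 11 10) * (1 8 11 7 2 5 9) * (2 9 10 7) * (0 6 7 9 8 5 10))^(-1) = ((0 6 7 8 11 9 1 5)(2 3))^(-1) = (0 5 1 9 11 8 7 6)(2 3)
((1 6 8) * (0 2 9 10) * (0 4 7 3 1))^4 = (0 4 6 9 3)(1 2 7 8 10)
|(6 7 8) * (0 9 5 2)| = |(0 9 5 2)(6 7 8)| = 12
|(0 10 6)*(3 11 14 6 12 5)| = 8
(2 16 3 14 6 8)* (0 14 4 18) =(0 14 6 8 2 16 3 4 18) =[14, 1, 16, 4, 18, 5, 8, 7, 2, 9, 10, 11, 12, 13, 6, 15, 3, 17, 0]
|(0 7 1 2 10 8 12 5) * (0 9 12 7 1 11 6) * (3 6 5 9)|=|(0 1 2 10 8 7 11 5 3 6)(9 12)|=10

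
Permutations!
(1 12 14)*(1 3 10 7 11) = (1 12 14 3 10 7 11) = [0, 12, 2, 10, 4, 5, 6, 11, 8, 9, 7, 1, 14, 13, 3]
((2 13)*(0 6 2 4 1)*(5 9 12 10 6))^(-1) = ((0 5 9 12 10 6 2 13 4 1))^(-1) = (0 1 4 13 2 6 10 12 9 5)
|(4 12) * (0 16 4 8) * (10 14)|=10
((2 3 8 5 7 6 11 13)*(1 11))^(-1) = (1 6 7 5 8 3 2 13 11)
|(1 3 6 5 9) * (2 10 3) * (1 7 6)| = |(1 2 10 3)(5 9 7 6)| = 4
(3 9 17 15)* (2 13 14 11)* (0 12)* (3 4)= (0 12)(2 13 14 11)(3 9 17 15 4)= [12, 1, 13, 9, 3, 5, 6, 7, 8, 17, 10, 2, 0, 14, 11, 4, 16, 15]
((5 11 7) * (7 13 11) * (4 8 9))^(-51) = (5 7)(11 13)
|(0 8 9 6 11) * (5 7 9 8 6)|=|(0 6 11)(5 7 9)|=3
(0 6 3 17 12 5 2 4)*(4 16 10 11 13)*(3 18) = (0 6 18 3 17 12 5 2 16 10 11 13 4) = [6, 1, 16, 17, 0, 2, 18, 7, 8, 9, 11, 13, 5, 4, 14, 15, 10, 12, 3]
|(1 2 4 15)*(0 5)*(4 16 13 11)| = |(0 5)(1 2 16 13 11 4 15)| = 14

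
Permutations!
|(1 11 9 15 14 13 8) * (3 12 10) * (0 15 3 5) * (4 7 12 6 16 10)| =39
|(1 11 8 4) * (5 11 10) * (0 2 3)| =6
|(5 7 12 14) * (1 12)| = 5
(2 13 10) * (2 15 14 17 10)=[0, 1, 13, 3, 4, 5, 6, 7, 8, 9, 15, 11, 12, 2, 17, 14, 16, 10]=(2 13)(10 15 14 17)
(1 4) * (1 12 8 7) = (1 4 12 8 7) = [0, 4, 2, 3, 12, 5, 6, 1, 7, 9, 10, 11, 8]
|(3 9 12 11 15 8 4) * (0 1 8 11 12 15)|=8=|(0 1 8 4 3 9 15 11)|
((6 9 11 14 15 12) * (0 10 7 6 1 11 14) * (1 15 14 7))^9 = ((0 10 1 11)(6 9 7)(12 15))^9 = (0 10 1 11)(12 15)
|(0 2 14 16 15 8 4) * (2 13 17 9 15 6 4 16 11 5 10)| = |(0 13 17 9 15 8 16 6 4)(2 14 11 5 10)| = 45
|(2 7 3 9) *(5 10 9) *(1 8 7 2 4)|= |(1 8 7 3 5 10 9 4)|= 8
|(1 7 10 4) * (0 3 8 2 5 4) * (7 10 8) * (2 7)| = 14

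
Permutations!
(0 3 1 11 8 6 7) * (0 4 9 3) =(1 11 8 6 7 4 9 3) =[0, 11, 2, 1, 9, 5, 7, 4, 6, 3, 10, 8]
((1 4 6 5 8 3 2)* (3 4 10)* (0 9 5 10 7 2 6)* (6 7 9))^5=(0 2 4 7 8 3 5 10 9 6 1)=((0 6 10 3 7 2 1 9 5 8 4))^5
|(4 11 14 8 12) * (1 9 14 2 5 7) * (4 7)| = 12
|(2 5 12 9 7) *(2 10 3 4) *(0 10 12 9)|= 9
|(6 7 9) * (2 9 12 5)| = |(2 9 6 7 12 5)| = 6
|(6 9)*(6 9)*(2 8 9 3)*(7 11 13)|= 12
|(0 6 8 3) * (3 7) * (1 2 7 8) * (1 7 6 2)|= 5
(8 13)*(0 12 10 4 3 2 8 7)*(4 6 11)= (0 12 10 6 11 4 3 2 8 13 7)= [12, 1, 8, 2, 3, 5, 11, 0, 13, 9, 6, 4, 10, 7]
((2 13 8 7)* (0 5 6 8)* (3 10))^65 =(0 6 7 13 5 8 2)(3 10)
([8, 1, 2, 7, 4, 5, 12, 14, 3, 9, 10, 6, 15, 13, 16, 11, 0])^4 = [14, 1, 2, 0, 4, 5, 6, 8, 16, 9, 10, 11, 12, 13, 3, 15, 7]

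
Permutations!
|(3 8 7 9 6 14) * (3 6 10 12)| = 6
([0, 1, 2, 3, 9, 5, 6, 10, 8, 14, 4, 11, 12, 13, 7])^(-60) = [0, 1, 2, 3, 4, 5, 6, 7, 8, 9, 10, 11, 12, 13, 14]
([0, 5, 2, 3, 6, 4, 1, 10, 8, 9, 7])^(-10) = (10)(1 4)(5 6)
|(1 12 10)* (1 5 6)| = |(1 12 10 5 6)| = 5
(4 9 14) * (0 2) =(0 2)(4 9 14) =[2, 1, 0, 3, 9, 5, 6, 7, 8, 14, 10, 11, 12, 13, 4]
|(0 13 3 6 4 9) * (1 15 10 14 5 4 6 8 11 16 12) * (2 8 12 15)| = |(0 13 3 12 1 2 8 11 16 15 10 14 5 4 9)| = 15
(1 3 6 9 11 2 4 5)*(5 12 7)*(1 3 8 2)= (1 8 2 4 12 7 5 3 6 9 11)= [0, 8, 4, 6, 12, 3, 9, 5, 2, 11, 10, 1, 7]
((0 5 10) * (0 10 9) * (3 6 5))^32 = (10)(0 6 9 3 5)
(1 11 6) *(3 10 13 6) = (1 11 3 10 13 6) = [0, 11, 2, 10, 4, 5, 1, 7, 8, 9, 13, 3, 12, 6]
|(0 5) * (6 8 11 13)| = 4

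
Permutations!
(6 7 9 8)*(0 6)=[6, 1, 2, 3, 4, 5, 7, 9, 0, 8]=(0 6 7 9 8)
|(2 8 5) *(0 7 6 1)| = 12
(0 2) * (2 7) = (0 7 2) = [7, 1, 0, 3, 4, 5, 6, 2]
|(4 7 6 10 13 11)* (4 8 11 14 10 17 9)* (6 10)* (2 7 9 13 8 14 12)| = 10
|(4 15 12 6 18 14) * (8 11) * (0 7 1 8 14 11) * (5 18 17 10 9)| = 44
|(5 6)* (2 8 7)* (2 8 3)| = 2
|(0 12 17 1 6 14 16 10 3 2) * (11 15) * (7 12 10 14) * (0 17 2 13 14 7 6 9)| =|(0 10 3 13 14 16 7 12 2 17 1 9)(11 15)| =12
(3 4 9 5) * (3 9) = (3 4)(5 9) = [0, 1, 2, 4, 3, 9, 6, 7, 8, 5]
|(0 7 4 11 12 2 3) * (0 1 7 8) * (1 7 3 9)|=|(0 8)(1 3 7 4 11 12 2 9)|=8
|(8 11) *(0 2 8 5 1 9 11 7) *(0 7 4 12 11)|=|(0 2 8 4 12 11 5 1 9)|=9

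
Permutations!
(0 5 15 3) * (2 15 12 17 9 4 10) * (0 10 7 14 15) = (0 5 12 17 9 4 7 14 15 3 10 2) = [5, 1, 0, 10, 7, 12, 6, 14, 8, 4, 2, 11, 17, 13, 15, 3, 16, 9]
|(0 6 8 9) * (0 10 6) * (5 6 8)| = |(5 6)(8 9 10)| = 6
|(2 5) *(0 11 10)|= 6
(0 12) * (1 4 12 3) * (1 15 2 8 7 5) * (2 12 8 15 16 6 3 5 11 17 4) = (0 5 1 2 15 12)(3 16 6)(4 8 7 11 17) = [5, 2, 15, 16, 8, 1, 3, 11, 7, 9, 10, 17, 0, 13, 14, 12, 6, 4]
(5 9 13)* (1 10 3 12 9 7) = (1 10 3 12 9 13 5 7) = [0, 10, 2, 12, 4, 7, 6, 1, 8, 13, 3, 11, 9, 5]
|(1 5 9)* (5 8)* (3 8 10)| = 6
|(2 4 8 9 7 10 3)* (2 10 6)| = |(2 4 8 9 7 6)(3 10)| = 6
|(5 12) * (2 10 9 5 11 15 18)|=8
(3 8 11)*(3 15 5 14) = (3 8 11 15 5 14) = [0, 1, 2, 8, 4, 14, 6, 7, 11, 9, 10, 15, 12, 13, 3, 5]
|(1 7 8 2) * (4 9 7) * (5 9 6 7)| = 6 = |(1 4 6 7 8 2)(5 9)|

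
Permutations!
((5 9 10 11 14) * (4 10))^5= (4 9 5 14 11 10)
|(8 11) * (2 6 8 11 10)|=|(11)(2 6 8 10)|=4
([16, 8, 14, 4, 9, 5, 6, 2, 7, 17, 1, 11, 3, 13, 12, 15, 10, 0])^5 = (0 7 4 10 14 17 8 3 16 2 9 1 12)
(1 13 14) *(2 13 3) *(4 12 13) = [0, 3, 4, 2, 12, 5, 6, 7, 8, 9, 10, 11, 13, 14, 1] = (1 3 2 4 12 13 14)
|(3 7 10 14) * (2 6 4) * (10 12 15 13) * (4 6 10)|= 9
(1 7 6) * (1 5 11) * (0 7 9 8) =[7, 9, 2, 3, 4, 11, 5, 6, 0, 8, 10, 1] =(0 7 6 5 11 1 9 8)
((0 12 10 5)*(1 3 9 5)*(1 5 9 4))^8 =(12)(1 4 3)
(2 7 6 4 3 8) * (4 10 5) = [0, 1, 7, 8, 3, 4, 10, 6, 2, 9, 5] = (2 7 6 10 5 4 3 8)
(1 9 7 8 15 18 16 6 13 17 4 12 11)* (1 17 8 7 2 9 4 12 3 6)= (1 4 3 6 13 8 15 18 16)(2 9)(11 17 12)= [0, 4, 9, 6, 3, 5, 13, 7, 15, 2, 10, 17, 11, 8, 14, 18, 1, 12, 16]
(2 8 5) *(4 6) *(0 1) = [1, 0, 8, 3, 6, 2, 4, 7, 5] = (0 1)(2 8 5)(4 6)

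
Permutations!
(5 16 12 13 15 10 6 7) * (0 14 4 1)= (0 14 4 1)(5 16 12 13 15 10 6 7)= [14, 0, 2, 3, 1, 16, 7, 5, 8, 9, 6, 11, 13, 15, 4, 10, 12]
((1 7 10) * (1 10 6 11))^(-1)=(1 11 6 7)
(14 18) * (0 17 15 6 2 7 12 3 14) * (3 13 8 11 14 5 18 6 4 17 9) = (0 9 3 5 18)(2 7 12 13 8 11 14 6)(4 17 15) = [9, 1, 7, 5, 17, 18, 2, 12, 11, 3, 10, 14, 13, 8, 6, 4, 16, 15, 0]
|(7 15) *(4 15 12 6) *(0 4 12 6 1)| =|(0 4 15 7 6 12 1)| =7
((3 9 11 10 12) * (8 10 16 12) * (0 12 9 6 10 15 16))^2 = (0 3 10 15 9)(6 8 16 11 12)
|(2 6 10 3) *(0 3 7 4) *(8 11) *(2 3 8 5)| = |(0 8 11 5 2 6 10 7 4)| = 9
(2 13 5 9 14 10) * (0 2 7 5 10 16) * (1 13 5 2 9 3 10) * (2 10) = (0 9 14 16)(1 13)(2 5 3)(7 10) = [9, 13, 5, 2, 4, 3, 6, 10, 8, 14, 7, 11, 12, 1, 16, 15, 0]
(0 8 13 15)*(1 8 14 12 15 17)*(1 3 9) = [14, 8, 2, 9, 4, 5, 6, 7, 13, 1, 10, 11, 15, 17, 12, 0, 16, 3] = (0 14 12 15)(1 8 13 17 3 9)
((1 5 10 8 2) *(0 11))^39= (0 11)(1 2 8 10 5)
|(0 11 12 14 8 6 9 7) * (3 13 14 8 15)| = |(0 11 12 8 6 9 7)(3 13 14 15)| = 28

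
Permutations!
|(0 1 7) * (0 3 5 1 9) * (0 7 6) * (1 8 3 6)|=12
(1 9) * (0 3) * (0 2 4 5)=(0 3 2 4 5)(1 9)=[3, 9, 4, 2, 5, 0, 6, 7, 8, 1]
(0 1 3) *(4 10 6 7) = (0 1 3)(4 10 6 7) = [1, 3, 2, 0, 10, 5, 7, 4, 8, 9, 6]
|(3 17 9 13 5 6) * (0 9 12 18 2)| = |(0 9 13 5 6 3 17 12 18 2)| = 10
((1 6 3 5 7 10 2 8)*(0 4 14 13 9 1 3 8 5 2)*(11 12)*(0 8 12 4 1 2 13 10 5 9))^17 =((0 1 6 12 11 4 14 10 8 3 13)(2 9)(5 7))^17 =(0 14 1 10 6 8 12 3 11 13 4)(2 9)(5 7)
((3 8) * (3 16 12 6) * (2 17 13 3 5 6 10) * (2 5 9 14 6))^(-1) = (2 5 10 12 16 8 3 13 17)(6 14 9)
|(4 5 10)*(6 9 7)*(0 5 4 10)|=6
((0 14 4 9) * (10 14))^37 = ((0 10 14 4 9))^37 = (0 14 9 10 4)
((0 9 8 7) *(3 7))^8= (0 3 9 7 8)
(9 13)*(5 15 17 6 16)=(5 15 17 6 16)(9 13)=[0, 1, 2, 3, 4, 15, 16, 7, 8, 13, 10, 11, 12, 9, 14, 17, 5, 6]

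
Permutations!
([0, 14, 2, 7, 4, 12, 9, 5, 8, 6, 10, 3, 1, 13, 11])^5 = (1 5 3 14 12 7 11)(6 9)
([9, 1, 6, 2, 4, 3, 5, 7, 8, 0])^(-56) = (9)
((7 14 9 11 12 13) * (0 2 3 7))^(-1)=((0 2 3 7 14 9 11 12 13))^(-1)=(0 13 12 11 9 14 7 3 2)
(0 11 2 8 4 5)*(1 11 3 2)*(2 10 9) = (0 3 10 9 2 8 4 5)(1 11) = [3, 11, 8, 10, 5, 0, 6, 7, 4, 2, 9, 1]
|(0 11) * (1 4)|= 2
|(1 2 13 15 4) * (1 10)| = |(1 2 13 15 4 10)| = 6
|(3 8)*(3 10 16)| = |(3 8 10 16)| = 4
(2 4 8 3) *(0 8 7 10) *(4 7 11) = [8, 1, 7, 2, 11, 5, 6, 10, 3, 9, 0, 4] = (0 8 3 2 7 10)(4 11)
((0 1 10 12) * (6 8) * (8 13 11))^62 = (0 10)(1 12)(6 11)(8 13)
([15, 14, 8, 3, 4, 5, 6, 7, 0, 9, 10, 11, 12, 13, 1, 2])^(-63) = [15, 14, 8, 3, 4, 5, 6, 7, 0, 9, 10, 11, 12, 13, 1, 2]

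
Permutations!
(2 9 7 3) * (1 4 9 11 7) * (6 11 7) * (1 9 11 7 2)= [0, 4, 2, 1, 11, 5, 7, 3, 8, 9, 10, 6]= (1 4 11 6 7 3)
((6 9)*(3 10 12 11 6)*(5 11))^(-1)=(3 9 6 11 5 12 10)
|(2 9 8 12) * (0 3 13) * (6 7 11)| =12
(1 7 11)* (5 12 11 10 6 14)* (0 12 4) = (0 12 11 1 7 10 6 14 5 4) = [12, 7, 2, 3, 0, 4, 14, 10, 8, 9, 6, 1, 11, 13, 5]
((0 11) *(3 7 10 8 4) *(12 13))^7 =(0 11)(3 10 4 7 8)(12 13)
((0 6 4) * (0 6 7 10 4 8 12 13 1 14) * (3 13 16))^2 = (0 10 6 12 3 1)(4 8 16 13 14 7)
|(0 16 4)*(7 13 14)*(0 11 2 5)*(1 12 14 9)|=|(0 16 4 11 2 5)(1 12 14 7 13 9)|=6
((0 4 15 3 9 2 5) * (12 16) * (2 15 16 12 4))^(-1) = (0 5 2)(3 15 9)(4 16) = ((0 2 5)(3 9 15)(4 16))^(-1)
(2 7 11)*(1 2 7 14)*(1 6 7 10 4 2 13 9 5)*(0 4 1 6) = [4, 13, 14, 3, 2, 6, 7, 11, 8, 5, 1, 10, 12, 9, 0] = (0 4 2 14)(1 13 9 5 6 7 11 10)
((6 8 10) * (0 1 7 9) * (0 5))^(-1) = (0 5 9 7 1)(6 10 8)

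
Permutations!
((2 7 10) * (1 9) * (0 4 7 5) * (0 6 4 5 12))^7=((0 5 6 4 7 10 2 12)(1 9))^7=(0 12 2 10 7 4 6 5)(1 9)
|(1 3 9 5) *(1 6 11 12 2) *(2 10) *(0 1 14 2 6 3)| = |(0 1)(2 14)(3 9 5)(6 11 12 10)| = 12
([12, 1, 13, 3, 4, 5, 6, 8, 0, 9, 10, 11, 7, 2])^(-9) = [8, 1, 13, 3, 4, 5, 6, 12, 7, 9, 10, 11, 0, 2]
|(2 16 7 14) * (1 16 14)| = 6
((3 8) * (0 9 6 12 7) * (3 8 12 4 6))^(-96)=(0 7 12 3 9)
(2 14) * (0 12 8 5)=(0 12 8 5)(2 14)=[12, 1, 14, 3, 4, 0, 6, 7, 5, 9, 10, 11, 8, 13, 2]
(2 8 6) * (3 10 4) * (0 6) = (0 6 2 8)(3 10 4) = [6, 1, 8, 10, 3, 5, 2, 7, 0, 9, 4]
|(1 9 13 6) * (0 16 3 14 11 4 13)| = 10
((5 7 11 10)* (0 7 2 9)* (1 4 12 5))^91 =(0 7 11 10 1 4 12 5 2 9)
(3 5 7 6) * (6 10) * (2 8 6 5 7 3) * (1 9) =(1 9)(2 8 6)(3 7 10 5) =[0, 9, 8, 7, 4, 3, 2, 10, 6, 1, 5]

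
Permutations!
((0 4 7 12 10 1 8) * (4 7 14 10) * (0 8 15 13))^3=(0 4 1)(7 14 15)(10 13 12)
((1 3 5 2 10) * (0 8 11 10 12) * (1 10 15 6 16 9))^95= (0 12 2 5 3 1 9 16 6 15 11 8)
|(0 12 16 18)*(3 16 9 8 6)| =8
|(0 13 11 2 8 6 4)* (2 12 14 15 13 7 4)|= |(0 7 4)(2 8 6)(11 12 14 15 13)|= 15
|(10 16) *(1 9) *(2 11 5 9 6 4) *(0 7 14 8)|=|(0 7 14 8)(1 6 4 2 11 5 9)(10 16)|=28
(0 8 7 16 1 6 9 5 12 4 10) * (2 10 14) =(0 8 7 16 1 6 9 5 12 4 14 2 10) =[8, 6, 10, 3, 14, 12, 9, 16, 7, 5, 0, 11, 4, 13, 2, 15, 1]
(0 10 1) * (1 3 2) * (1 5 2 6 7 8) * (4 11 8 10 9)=(0 9 4 11 8 1)(2 5)(3 6 7 10)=[9, 0, 5, 6, 11, 2, 7, 10, 1, 4, 3, 8]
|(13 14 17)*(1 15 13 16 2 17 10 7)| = |(1 15 13 14 10 7)(2 17 16)| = 6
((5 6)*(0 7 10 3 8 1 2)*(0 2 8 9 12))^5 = ((0 7 10 3 9 12)(1 8)(5 6))^5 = (0 12 9 3 10 7)(1 8)(5 6)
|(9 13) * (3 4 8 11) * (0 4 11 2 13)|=6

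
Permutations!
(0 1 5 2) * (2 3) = (0 1 5 3 2) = [1, 5, 0, 2, 4, 3]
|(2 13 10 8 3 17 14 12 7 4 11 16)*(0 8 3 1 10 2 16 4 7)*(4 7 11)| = 8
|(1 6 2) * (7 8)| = 6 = |(1 6 2)(7 8)|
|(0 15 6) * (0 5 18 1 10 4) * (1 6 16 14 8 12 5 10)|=11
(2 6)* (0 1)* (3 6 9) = (0 1)(2 9 3 6) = [1, 0, 9, 6, 4, 5, 2, 7, 8, 3]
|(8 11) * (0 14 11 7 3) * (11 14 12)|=6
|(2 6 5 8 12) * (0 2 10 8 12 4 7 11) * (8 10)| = |(0 2 6 5 12 8 4 7 11)| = 9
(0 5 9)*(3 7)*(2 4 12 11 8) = (0 5 9)(2 4 12 11 8)(3 7) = [5, 1, 4, 7, 12, 9, 6, 3, 2, 0, 10, 8, 11]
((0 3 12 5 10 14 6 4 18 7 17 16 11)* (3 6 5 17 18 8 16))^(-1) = ((0 6 4 8 16 11)(3 12 17)(5 10 14)(7 18))^(-1) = (0 11 16 8 4 6)(3 17 12)(5 14 10)(7 18)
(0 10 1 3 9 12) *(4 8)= (0 10 1 3 9 12)(4 8)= [10, 3, 2, 9, 8, 5, 6, 7, 4, 12, 1, 11, 0]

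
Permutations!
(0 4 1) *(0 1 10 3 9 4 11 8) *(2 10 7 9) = (0 11 8)(2 10 3)(4 7 9) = [11, 1, 10, 2, 7, 5, 6, 9, 0, 4, 3, 8]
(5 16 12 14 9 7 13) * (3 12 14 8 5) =(3 12 8 5 16 14 9 7 13) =[0, 1, 2, 12, 4, 16, 6, 13, 5, 7, 10, 11, 8, 3, 9, 15, 14]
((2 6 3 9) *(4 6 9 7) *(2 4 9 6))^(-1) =((2 6 3 7 9 4))^(-1) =(2 4 9 7 3 6)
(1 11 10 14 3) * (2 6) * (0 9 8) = (0 9 8)(1 11 10 14 3)(2 6) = [9, 11, 6, 1, 4, 5, 2, 7, 0, 8, 14, 10, 12, 13, 3]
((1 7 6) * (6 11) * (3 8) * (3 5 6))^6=((1 7 11 3 8 5 6))^6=(1 6 5 8 3 11 7)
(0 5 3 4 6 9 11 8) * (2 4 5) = (0 2 4 6 9 11 8)(3 5) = [2, 1, 4, 5, 6, 3, 9, 7, 0, 11, 10, 8]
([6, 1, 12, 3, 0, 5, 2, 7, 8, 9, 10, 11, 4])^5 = [0, 1, 2, 3, 4, 5, 6, 7, 8, 9, 10, 11, 12]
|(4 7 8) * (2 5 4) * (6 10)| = 10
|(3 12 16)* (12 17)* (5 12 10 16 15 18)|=4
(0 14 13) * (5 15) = (0 14 13)(5 15) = [14, 1, 2, 3, 4, 15, 6, 7, 8, 9, 10, 11, 12, 0, 13, 5]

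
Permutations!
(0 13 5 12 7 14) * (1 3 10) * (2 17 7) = [13, 3, 17, 10, 4, 12, 6, 14, 8, 9, 1, 11, 2, 5, 0, 15, 16, 7] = (0 13 5 12 2 17 7 14)(1 3 10)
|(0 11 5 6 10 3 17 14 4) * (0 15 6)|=21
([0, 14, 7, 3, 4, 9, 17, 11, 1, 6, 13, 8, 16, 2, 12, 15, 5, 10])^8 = (1 10 12 2 5 11 6)(7 9 8 17 14 13 16)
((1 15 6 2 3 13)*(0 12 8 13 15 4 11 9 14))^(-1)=(0 14 9 11 4 1 13 8 12)(2 6 15 3)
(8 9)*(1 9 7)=(1 9 8 7)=[0, 9, 2, 3, 4, 5, 6, 1, 7, 8]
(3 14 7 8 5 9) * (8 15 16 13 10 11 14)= [0, 1, 2, 8, 4, 9, 6, 15, 5, 3, 11, 14, 12, 10, 7, 16, 13]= (3 8 5 9)(7 15 16 13 10 11 14)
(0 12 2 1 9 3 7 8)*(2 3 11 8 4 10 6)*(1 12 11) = [11, 9, 12, 7, 10, 5, 2, 4, 0, 1, 6, 8, 3] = (0 11 8)(1 9)(2 12 3 7 4 10 6)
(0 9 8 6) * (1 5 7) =(0 9 8 6)(1 5 7) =[9, 5, 2, 3, 4, 7, 0, 1, 6, 8]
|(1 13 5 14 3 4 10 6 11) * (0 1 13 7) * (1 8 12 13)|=|(0 8 12 13 5 14 3 4 10 6 11 1 7)|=13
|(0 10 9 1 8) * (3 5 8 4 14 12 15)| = 11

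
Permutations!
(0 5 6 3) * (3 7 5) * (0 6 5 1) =(0 3 6 7 1) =[3, 0, 2, 6, 4, 5, 7, 1]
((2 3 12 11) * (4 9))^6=(2 12)(3 11)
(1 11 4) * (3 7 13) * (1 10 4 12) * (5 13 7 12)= (1 11 5 13 3 12)(4 10)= [0, 11, 2, 12, 10, 13, 6, 7, 8, 9, 4, 5, 1, 3]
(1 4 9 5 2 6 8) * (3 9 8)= (1 4 8)(2 6 3 9 5)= [0, 4, 6, 9, 8, 2, 3, 7, 1, 5]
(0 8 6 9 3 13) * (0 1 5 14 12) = (0 8 6 9 3 13 1 5 14 12) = [8, 5, 2, 13, 4, 14, 9, 7, 6, 3, 10, 11, 0, 1, 12]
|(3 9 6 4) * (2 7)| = |(2 7)(3 9 6 4)| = 4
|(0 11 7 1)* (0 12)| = 5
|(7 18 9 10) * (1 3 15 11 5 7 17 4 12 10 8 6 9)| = 84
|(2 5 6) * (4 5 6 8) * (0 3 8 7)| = 6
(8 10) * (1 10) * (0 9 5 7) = (0 9 5 7)(1 10 8) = [9, 10, 2, 3, 4, 7, 6, 0, 1, 5, 8]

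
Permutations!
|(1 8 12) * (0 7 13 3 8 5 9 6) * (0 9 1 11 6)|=|(0 7 13 3 8 12 11 6 9)(1 5)|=18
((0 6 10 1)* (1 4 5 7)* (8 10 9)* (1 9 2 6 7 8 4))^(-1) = (0 1 10 8 5 4 9 7)(2 6)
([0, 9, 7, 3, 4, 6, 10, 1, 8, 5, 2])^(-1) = [0, 7, 10, 3, 4, 9, 5, 2, 8, 1, 6]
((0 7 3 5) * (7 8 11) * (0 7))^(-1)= ((0 8 11)(3 5 7))^(-1)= (0 11 8)(3 7 5)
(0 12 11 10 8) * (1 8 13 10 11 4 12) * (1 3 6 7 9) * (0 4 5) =(0 3 6 7 9 1 8 4 12 5)(10 13) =[3, 8, 2, 6, 12, 0, 7, 9, 4, 1, 13, 11, 5, 10]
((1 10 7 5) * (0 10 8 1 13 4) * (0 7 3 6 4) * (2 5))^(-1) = (0 13 5 2 7 4 6 3 10)(1 8)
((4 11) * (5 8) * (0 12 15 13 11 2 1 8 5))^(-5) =(0 11 8 13 1 15 2 12 4)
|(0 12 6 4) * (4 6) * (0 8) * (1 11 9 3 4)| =8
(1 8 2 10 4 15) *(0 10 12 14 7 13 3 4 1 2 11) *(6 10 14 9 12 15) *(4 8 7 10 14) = (0 4 6 14 10 1 7 13 3 8 11)(2 15)(9 12) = [4, 7, 15, 8, 6, 5, 14, 13, 11, 12, 1, 0, 9, 3, 10, 2]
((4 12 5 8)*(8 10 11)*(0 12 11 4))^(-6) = ((0 12 5 10 4 11 8))^(-6) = (0 12 5 10 4 11 8)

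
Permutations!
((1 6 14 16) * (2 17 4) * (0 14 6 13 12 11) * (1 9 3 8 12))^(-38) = ((0 14 16 9 3 8 12 11)(1 13)(2 17 4))^(-38) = (0 16 3 12)(2 17 4)(8 11 14 9)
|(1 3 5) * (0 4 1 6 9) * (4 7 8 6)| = |(0 7 8 6 9)(1 3 5 4)| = 20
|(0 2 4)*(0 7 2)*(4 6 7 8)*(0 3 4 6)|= 7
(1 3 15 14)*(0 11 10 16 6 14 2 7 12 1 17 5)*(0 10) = (0 11)(1 3 15 2 7 12)(5 10 16 6 14 17) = [11, 3, 7, 15, 4, 10, 14, 12, 8, 9, 16, 0, 1, 13, 17, 2, 6, 5]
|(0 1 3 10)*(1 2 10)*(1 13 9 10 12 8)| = |(0 2 12 8 1 3 13 9 10)| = 9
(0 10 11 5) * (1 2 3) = (0 10 11 5)(1 2 3) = [10, 2, 3, 1, 4, 0, 6, 7, 8, 9, 11, 5]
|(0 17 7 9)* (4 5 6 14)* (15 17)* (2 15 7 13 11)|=60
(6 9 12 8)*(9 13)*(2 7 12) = (2 7 12 8 6 13 9) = [0, 1, 7, 3, 4, 5, 13, 12, 6, 2, 10, 11, 8, 9]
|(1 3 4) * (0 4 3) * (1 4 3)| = 3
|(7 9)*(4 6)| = |(4 6)(7 9)| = 2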